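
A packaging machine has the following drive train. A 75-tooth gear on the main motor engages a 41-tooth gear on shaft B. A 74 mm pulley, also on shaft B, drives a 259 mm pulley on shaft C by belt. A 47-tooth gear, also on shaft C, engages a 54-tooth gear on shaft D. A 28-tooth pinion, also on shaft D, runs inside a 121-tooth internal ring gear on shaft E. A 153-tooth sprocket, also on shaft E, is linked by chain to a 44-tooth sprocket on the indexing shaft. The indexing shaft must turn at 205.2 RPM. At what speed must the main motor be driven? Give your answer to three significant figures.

561 RPM

Overall ratio R = 0.54667 × 3.5 × 1.1489 × 4.3214 × 0.28758 = 2.732.
Required input speed = output speed × R = 205.2 × 2.732 = 560.6 RPM.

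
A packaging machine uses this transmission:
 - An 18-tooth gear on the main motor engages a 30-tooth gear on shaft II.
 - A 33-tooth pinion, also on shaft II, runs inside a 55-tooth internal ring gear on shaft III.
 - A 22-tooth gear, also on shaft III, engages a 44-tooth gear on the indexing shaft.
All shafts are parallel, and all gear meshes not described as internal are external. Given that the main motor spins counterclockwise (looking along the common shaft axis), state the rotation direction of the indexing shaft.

the main motor → shaft II: external mesh, 1 reversal → CW.
shaft II → shaft III: internal mesh, same direction → CW.
shaft III → the indexing shaft: external mesh, 1 reversal → CCW.
2 reversals in total — an even number — so the indexing shaft turns the same way as the main motor.

counterclockwise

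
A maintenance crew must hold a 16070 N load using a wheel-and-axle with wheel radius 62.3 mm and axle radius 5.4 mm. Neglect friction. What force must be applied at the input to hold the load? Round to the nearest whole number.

Wheel-and-axle MA = R/r = 62.3/5.4 = 11.537.
Effort = load / MA = 16070 / 11.537 = 1392.9 N.

1393 N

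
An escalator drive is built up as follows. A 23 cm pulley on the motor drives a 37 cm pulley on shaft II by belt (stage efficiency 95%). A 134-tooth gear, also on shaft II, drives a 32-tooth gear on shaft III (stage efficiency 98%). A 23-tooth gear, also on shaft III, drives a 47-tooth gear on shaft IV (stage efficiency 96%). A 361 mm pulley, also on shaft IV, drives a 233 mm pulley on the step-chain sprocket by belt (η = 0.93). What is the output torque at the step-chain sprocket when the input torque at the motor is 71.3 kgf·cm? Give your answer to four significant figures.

Belt: ratio = 37/23 = 1.6087; torque at shaft II = 71.3 × 1.6087 × 0.95 = 108.97 kgf·cm.
Gear mesh: ratio = 32/134 = 0.23881; torque at shaft III = 108.97 × 0.23881 × 0.98 = 25.501 kgf·cm.
Gear mesh: ratio = 47/23 = 2.0435; torque at shaft IV = 25.501 × 2.0435 × 0.96 = 50.026 kgf·cm.
Belt: ratio = 233/361 = 0.64543; torque at the step-chain sprocket = 50.026 × 0.64543 × 0.93 = 30.028 kgf·cm.

30.03 kgf·cm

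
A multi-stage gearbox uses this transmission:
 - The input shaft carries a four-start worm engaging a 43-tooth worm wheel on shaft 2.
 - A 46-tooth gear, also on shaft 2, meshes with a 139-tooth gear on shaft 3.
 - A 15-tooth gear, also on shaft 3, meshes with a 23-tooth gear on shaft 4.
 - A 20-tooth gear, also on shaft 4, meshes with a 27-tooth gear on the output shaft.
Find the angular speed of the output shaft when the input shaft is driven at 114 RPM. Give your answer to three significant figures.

1.70 RPM

worm 43/4 = 10.75 → 114/10.75 = 10.605 RPM
gear mesh 139/46 = 3.0217 → 10.605/3.0217 = 3.5095 RPM
gear mesh 23/15 = 1.5333 → 3.5095/1.5333 = 2.2888 RPM
gear mesh 27/20 = 1.35 → 2.2888/1.35 = 1.6954 RPM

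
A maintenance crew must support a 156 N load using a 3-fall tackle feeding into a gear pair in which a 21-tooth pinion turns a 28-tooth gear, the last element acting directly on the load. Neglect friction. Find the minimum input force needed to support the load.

Block-and-tackle MA = number of supporting rope parts = 3.
Gear pair MA = 28/21 = 1.3333.
Combined ideal MA = 3 × 1.3333 = 4.
Effort = load / MA = 156 / 4 = 39 N.

39 N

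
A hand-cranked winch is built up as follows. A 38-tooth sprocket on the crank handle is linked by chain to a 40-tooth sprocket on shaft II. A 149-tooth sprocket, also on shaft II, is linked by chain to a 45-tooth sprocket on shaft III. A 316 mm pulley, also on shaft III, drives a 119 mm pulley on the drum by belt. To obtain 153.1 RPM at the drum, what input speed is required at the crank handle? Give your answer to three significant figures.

Overall ratio R = 1.0526 × 0.30201 × 0.37658 = 0.11972.
Required input speed = output speed × R = 153.1 × 0.11972 = 18.329 RPM.

18.3 RPM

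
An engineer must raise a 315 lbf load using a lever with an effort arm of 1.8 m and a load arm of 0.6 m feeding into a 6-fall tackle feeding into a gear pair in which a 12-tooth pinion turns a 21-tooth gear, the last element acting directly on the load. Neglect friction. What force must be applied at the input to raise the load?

10 lbf

Lever MA = effort arm / load arm = 1.8/0.6 = 3.
Block-and-tackle MA = number of supporting rope parts = 6.
Gear pair MA = 21/12 = 1.75.
Combined ideal MA = 3 × 6 × 1.75 = 31.5.
Effort = load / MA = 315 / 31.5 = 10 lbf.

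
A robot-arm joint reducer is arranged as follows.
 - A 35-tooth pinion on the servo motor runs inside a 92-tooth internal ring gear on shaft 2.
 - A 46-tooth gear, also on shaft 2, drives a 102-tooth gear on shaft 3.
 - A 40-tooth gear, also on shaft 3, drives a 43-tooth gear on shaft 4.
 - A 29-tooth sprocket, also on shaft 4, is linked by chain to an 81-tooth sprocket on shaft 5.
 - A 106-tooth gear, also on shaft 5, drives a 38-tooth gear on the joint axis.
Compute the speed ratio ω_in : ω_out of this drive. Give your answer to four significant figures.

Each stage contributes driven/driver: internal gear 92/35 = 2.6286, gear mesh 102/46 = 2.2174, gear mesh 43/40 = 1.075, chain 81/29 = 2.7931, gear mesh 38/106 = 0.35849.
Overall: 2.6286 × 2.2174 × 1.075 × 2.7931 × 0.35849 = 6.2739.

6.274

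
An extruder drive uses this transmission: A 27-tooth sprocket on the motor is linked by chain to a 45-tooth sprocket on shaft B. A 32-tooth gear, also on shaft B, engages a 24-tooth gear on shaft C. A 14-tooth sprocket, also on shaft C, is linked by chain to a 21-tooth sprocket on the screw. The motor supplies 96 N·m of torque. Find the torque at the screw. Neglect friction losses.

180 N·m

Chain: ratio = 45/27 = 1.6667; torque at shaft B = 96 × 1.6667 = 160 N·m.
Gear mesh: ratio = 24/32 = 0.75; torque at shaft C = 160 × 0.75 = 120 N·m.
Chain: ratio = 21/14 = 1.5; torque at the screw = 120 × 1.5 = 180 N·m.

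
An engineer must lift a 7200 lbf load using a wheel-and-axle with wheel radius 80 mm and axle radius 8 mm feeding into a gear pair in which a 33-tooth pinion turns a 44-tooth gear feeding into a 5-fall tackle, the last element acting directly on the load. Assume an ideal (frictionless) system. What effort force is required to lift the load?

108 lbf

Wheel-and-axle MA = R/r = 80/8 = 10.
Gear pair MA = 44/33 = 1.3333.
Block-and-tackle MA = number of supporting rope parts = 5.
Combined ideal MA = 10 × 1.3333 × 5 = 66.667.
Effort = load / MA = 7200 / 66.667 = 108 lbf.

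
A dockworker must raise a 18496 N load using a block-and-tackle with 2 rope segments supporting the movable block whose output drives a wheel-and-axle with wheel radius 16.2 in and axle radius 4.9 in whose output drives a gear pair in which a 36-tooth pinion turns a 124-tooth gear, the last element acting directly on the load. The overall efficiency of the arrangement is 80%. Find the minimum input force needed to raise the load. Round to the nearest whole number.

Block-and-tackle MA = number of supporting rope parts = 2.
Wheel-and-axle MA = R/r = 16.2/4.9 = 3.3061.
Gear pair MA = 124/36 = 3.4444.
Combined ideal MA = 2 × 3.3061 × 3.4444 = 22.776.
Actual MA = 22.776 × 0.80 = 18.22.
Effort = load / actual MA = 18496 / 18.22 = 1015.1 N.

1015 N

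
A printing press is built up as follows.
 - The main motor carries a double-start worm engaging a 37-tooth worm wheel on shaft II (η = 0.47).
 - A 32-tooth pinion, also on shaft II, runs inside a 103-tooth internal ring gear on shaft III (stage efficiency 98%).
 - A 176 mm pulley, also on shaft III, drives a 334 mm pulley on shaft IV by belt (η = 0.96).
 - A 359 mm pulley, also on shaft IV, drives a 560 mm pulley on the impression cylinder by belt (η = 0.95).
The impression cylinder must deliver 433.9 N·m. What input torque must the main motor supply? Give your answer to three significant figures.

5.86 N·m

Overall ratio R = 18.5 × 3.2188 × 1.8977 × 1.5599 = 176.27; overall efficiency η = 0.47 × 0.98 × 0.96 × 0.95 = 0.4201.
Input torque = output torque / (R × η) = 433.9 / (176.27 × 0.4201) = 5.8598 N·m.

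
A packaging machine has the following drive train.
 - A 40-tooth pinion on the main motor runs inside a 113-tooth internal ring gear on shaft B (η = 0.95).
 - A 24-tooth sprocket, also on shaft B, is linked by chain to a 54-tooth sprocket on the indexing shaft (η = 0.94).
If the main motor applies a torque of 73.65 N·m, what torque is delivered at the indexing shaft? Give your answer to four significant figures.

Internal gear: ratio = 113/40 = 2.825; torque at shaft B = 73.65 × 2.825 × 0.95 = 197.66 N·m.
Chain: ratio = 54/24 = 2.25; torque at the indexing shaft = 197.66 × 2.25 × 0.94 = 418.05 N·m.

418.0 N·m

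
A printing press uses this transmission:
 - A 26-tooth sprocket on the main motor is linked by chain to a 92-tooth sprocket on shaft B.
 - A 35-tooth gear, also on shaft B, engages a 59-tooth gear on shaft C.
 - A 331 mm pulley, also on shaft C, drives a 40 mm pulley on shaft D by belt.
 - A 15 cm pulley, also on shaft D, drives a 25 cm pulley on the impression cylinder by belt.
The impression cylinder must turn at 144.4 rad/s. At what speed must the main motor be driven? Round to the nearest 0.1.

173.5 rad/s

Overall ratio R = 3.5385 × 1.6857 × 0.12085 × 1.6667 = 1.2014.
Required input speed = output speed × R = 144.4 × 1.2014 = 173.48 rad/s.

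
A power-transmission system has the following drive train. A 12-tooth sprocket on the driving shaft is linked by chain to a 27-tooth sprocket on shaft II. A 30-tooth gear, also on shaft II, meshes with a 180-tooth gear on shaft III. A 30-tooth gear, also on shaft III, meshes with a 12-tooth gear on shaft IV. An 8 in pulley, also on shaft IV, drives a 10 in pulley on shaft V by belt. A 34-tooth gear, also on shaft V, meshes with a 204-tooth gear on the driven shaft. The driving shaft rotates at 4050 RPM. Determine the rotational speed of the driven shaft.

100 RPM

chain 27/12 = 2.25 → 4050/2.25 = 1800 RPM
gear mesh 180/30 = 6 → 1800/6 = 300 RPM
gear mesh 12/30 = 0.4 → 300/0.4 = 750 RPM
belt 10/8 = 1.25 → 750/1.25 = 600 RPM
gear mesh 204/34 = 6 → 600/6 = 100 RPM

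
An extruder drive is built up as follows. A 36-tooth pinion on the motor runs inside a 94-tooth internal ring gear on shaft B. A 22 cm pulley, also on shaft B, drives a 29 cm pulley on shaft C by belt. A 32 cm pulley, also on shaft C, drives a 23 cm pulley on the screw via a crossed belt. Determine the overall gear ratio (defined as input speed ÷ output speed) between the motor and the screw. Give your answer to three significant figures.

Each stage contributes driven/driver: internal gear 94/36 = 2.6111, belt 29/22 = 1.3182, belt 23/32 = 0.71875.
Overall: 2.6111 × 1.3182 × 0.71875 = 2.4739.

2.47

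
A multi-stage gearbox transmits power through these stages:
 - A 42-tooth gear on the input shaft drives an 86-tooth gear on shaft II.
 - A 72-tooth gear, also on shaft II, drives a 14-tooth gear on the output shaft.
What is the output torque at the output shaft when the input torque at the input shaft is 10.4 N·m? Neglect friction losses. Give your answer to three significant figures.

gear mesh 86/42 = 2.0476 → τ = 10.4·2.0476 = 21.295 N·m
gear mesh 14/72 = 0.19444 → τ = 21.295·0.19444 = 4.1407 N·m

4.14 N·m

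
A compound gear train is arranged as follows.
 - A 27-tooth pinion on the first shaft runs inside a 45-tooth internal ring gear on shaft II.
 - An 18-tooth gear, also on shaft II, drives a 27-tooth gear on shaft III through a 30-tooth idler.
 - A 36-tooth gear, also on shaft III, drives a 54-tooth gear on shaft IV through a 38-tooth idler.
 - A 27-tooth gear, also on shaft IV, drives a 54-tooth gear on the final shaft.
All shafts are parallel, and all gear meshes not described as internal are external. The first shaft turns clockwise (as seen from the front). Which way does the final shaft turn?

the first shaft → shaft II: internal mesh, same direction → CW.
shaft II → shaft III: driver → idler → driven is 2 external meshes, 2 reversals → CW.
shaft III → shaft IV: driver → idler → driven is 2 external meshes, 2 reversals → CW.
shaft IV → the final shaft: external mesh, 1 reversal → CCW.
5 reversals in total — an odd number — so the final shaft turns opposite to the first shaft.

counterclockwise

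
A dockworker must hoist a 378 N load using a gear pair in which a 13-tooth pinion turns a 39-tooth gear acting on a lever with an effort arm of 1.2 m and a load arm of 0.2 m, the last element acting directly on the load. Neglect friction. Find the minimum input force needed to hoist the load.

Gear pair MA = 39/13 = 3.
Lever MA = effort arm / load arm = 1.2/0.2 = 6.
Combined ideal MA = 3 × 6 = 18.
Effort = load / MA = 378 / 18 = 21 N.

21 N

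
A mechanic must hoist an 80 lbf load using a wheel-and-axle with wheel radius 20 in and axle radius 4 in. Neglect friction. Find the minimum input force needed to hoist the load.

Wheel-and-axle MA = R/r = 20/4 = 5.
Effort = load / MA = 80 / 5 = 16 lbf.

16 lbf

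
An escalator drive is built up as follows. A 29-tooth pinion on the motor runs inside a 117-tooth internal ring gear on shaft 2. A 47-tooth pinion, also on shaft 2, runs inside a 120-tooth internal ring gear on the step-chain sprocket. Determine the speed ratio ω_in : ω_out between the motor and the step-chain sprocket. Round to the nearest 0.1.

Each stage contributes driven/driver: internal gear 117/29 = 4.0345, internal gear 120/47 = 2.5532.
Overall: 4.0345 × 2.5532 = 10.301.

10.3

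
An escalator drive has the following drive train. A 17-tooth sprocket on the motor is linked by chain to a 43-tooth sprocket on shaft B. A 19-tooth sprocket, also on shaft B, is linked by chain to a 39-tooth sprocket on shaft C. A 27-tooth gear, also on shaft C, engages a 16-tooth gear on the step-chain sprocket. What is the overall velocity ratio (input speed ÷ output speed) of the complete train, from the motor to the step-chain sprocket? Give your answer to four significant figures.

Each stage contributes driven/driver: chain 43/17 = 2.5294, chain 39/19 = 2.0526, gear mesh 16/27 = 0.59259.
Overall: 2.5294 × 2.0526 × 0.59259 = 3.0767.

3.077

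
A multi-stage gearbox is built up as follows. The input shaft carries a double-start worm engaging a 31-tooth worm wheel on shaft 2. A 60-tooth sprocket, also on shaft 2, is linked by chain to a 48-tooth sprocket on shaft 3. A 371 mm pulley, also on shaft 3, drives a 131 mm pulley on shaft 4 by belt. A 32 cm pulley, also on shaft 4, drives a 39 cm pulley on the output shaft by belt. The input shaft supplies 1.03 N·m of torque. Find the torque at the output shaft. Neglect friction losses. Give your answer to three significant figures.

5.50 N·m

After the worm (31/2): 1.03 × 15.5 = 15.965 N·m
After the chain (48/60): 15.965 × 0.8 = 12.772 N·m
After the belt (131/371): 12.772 × 0.3531 = 4.5098 N·m
After the belt (39/32): 4.5098 × 1.2188 = 5.4963 N·m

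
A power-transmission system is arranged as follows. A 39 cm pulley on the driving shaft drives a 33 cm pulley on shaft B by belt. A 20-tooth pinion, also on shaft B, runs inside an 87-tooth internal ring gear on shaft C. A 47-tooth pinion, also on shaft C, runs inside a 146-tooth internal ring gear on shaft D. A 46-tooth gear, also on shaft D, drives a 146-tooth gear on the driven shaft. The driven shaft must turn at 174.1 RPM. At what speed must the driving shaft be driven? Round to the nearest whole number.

6318 RPM

Overall ratio R = 0.84615 × 4.35 × 3.1064 × 3.1739 = 36.29.
Required input speed = output speed × R = 174.1 × 36.29 = 6318.1 RPM.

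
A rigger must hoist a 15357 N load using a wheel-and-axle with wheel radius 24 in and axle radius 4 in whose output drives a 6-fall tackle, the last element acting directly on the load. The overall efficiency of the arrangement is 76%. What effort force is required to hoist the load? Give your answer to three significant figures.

Wheel-and-axle MA = R/r = 24/4 = 6.
Block-and-tackle MA = number of supporting rope parts = 6.
Combined ideal MA = 6 × 6 = 36.
Actual MA = 36 × 0.76 = 27.36.
Effort = load / actual MA = 15357 / 27.36 = 561.29 N.

561 N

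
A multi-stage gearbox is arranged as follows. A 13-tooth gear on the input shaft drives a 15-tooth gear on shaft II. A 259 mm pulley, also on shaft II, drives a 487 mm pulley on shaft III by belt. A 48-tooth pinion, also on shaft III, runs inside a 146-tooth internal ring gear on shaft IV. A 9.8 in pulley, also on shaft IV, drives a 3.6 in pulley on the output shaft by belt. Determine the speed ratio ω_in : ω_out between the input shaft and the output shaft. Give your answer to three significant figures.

2.42

Each stage contributes driven/driver: gear mesh 15/13 = 1.1538, belt 487/259 = 1.8803, internal gear 146/48 = 3.0417, belt 3.6/9.8 = 0.36735.
Overall: 1.1538 × 1.8803 × 3.0417 × 0.36735 = 2.4242.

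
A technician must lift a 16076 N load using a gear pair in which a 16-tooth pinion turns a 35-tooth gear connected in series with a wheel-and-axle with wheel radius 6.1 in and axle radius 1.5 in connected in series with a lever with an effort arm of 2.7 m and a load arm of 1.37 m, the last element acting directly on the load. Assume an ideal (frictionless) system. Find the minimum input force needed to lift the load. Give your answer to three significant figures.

917 N

Gear pair MA = 35/16 = 2.1875.
Wheel-and-axle MA = R/r = 6.1/1.5 = 4.0667.
Lever MA = effort arm / load arm = 2.7/1.37 = 1.9708.
Combined ideal MA = 2.1875 × 4.0667 × 1.9708 = 17.532.
Effort = load / MA = 16076 / 17.532 = 916.96 N.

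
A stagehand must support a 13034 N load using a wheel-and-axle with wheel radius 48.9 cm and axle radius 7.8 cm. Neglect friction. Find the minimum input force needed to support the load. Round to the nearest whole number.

2079 N

Wheel-and-axle MA = R/r = 48.9/7.8 = 6.2692.
Effort = load / MA = 13034 / 6.2692 = 2079 N.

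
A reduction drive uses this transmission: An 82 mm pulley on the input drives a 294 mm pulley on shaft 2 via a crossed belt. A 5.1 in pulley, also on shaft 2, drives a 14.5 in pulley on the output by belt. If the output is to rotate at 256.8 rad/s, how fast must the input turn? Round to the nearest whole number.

2618 rad/s

Overall ratio R = 3.5854 × 2.8431 = 10.194.
Required input speed = output speed × R = 256.8 × 10.194 = 2617.7 rad/s.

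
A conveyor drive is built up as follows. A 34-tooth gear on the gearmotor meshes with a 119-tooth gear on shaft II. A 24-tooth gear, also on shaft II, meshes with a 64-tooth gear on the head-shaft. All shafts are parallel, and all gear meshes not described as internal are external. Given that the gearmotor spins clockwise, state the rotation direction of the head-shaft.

clockwise

the gearmotor → shaft II: external mesh, 1 reversal → CCW.
shaft II → the head-shaft: external mesh, 1 reversal → CW.
2 reversals in total — an even number — so the head-shaft turns the same way as the gearmotor.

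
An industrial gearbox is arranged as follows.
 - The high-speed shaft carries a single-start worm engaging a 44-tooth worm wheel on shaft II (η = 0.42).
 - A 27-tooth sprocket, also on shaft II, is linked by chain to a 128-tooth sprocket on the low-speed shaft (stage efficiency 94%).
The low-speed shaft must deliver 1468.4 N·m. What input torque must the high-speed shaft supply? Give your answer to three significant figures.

17.8 N·m

Overall ratio R = 44 × 4.7407 = 208.59; overall efficiency η = 0.42 × 0.94 = 0.3948.
Input torque = output torque / (R × η) = 1468.4 / (208.59 × 0.3948) = 17.831 N·m.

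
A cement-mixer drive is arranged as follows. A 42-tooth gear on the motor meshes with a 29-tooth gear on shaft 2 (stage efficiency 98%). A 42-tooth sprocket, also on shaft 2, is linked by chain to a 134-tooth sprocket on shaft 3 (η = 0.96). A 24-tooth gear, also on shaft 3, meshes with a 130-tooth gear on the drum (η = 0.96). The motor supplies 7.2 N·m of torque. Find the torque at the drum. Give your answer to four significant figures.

77.60 N·m

Gear mesh: ratio = 29/42 = 0.69048; torque at shaft 2 = 7.2 × 0.69048 × 0.98 = 4.872 N·m.
Chain: ratio = 134/42 = 3.1905; torque at shaft 3 = 4.872 × 3.1905 × 0.96 = 14.922 N·m.
Gear mesh: ratio = 130/24 = 5.4167; torque at the drum = 14.922 × 5.4167 × 0.96 = 77.596 N·m.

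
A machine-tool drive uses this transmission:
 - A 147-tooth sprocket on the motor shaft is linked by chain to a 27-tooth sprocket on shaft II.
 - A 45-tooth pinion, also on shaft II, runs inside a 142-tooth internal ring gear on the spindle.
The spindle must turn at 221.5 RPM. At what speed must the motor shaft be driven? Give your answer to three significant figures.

128 RPM

Overall ratio R = 0.18367 × 3.1556 = 0.57959.
Required input speed = output speed × R = 221.5 × 0.57959 = 128.38 RPM.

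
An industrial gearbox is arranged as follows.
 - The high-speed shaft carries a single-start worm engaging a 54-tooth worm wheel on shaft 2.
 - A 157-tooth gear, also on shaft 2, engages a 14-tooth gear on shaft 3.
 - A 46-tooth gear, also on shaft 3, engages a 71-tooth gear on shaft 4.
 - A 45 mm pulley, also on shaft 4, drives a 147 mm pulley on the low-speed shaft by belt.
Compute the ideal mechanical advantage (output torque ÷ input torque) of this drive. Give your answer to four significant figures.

Each stage contributes driven/driver: worm 54/1 = 54, gear mesh 14/157 = 0.089172, gear mesh 71/46 = 1.5435, belt 147/45 = 3.2667.
Overall: 54 × 0.089172 × 1.5435 × 3.2667 = 24.279.

24.28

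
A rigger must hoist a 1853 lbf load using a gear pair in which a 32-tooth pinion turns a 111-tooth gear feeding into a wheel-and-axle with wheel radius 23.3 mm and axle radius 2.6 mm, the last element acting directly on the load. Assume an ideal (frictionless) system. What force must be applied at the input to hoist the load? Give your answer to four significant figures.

59.61 lbf

Gear pair MA = 111/32 = 3.4688.
Wheel-and-axle MA = R/r = 23.3/2.6 = 8.9615.
Combined ideal MA = 3.4688 × 8.9615 = 31.085.
Effort = load / MA = 1853 / 31.085 = 59.61 lbf.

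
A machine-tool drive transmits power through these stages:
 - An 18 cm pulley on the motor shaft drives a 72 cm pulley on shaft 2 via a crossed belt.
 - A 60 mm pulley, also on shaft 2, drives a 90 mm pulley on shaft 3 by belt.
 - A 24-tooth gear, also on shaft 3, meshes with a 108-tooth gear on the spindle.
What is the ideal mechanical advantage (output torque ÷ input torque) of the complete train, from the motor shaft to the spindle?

27

Each stage contributes driven/driver: belt 72/18 = 4, belt 90/60 = 1.5, gear mesh 108/24 = 4.5.
Overall: 4 × 1.5 × 4.5 = 27.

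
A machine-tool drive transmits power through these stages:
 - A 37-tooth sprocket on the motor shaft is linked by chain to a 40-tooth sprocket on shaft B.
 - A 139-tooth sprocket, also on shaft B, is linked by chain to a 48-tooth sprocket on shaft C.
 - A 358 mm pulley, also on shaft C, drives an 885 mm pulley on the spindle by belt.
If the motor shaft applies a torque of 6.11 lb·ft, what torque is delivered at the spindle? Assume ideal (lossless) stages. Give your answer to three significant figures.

chain 40/37 = 1.0811 → τ = 6.11·1.0811 = 6.6054 lb·ft
chain 48/139 = 0.34532 → τ = 6.6054·0.34532 = 2.281 lb·ft
belt 885/358 = 2.4721 → τ = 2.281·2.4721 = 5.6388 lb·ft

5.64 lb·ft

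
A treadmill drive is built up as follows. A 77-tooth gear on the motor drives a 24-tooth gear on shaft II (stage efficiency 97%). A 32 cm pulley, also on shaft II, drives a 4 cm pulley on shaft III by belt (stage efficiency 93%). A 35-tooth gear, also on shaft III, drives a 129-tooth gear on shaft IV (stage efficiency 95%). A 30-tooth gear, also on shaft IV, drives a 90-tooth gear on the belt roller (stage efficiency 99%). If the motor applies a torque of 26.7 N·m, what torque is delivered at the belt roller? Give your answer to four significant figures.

9.759 N·m

Gear mesh: ratio = 24/77 = 0.31169; torque at shaft II = 26.7 × 0.31169 × 0.97 = 8.0724 N·m.
Belt: ratio = 4/32 = 0.125; torque at shaft III = 8.0724 × 0.125 × 0.93 = 0.93842 N·m.
Gear mesh: ratio = 129/35 = 3.6857; torque at shaft IV = 0.93842 × 3.6857 × 0.95 = 3.2858 N·m.
Gear mesh: ratio = 90/30 = 3; torque at the belt roller = 3.2858 × 3 × 0.99 = 9.7588 N·m.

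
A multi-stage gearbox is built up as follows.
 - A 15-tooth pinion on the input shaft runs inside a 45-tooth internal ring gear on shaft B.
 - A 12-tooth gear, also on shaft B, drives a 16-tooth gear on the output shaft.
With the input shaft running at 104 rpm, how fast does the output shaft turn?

26 rpm

the input shaft → shaft B (internal gear, 45/15): 104 ÷ 3 = 34.667 rpm
shaft B → the output shaft (gear mesh, 16/12): 34.667 ÷ 1.3333 = 26 rpm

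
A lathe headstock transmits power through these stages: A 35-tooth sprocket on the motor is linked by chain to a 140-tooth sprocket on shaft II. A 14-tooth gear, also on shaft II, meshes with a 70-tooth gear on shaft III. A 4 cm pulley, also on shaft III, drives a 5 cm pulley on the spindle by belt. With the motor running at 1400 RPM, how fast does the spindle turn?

the motor → shaft II (chain, 140/35): 1400 ÷ 4 = 350 RPM
shaft II → shaft III (gear mesh, 70/14): 350 ÷ 5 = 70 RPM
shaft III → the spindle (belt, 5/4): 70 ÷ 1.25 = 56 RPM

56 RPM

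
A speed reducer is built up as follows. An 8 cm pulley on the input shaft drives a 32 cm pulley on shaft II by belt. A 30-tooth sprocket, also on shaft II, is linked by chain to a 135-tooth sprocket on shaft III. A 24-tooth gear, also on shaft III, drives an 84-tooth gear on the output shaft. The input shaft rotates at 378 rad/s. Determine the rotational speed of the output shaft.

belt 32/8 = 4 → 378/4 = 94.5 rad/s
chain 135/30 = 4.5 → 94.5/4.5 = 21 rad/s
gear mesh 84/24 = 3.5 → 21/3.5 = 6 rad/s

6 rad/s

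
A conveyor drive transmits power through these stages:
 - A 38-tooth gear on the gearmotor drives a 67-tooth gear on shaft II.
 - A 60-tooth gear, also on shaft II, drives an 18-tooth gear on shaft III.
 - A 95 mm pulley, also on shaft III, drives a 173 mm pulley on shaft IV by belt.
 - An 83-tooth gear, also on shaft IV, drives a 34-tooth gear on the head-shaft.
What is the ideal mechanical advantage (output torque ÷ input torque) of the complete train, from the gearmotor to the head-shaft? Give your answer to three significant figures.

Each stage contributes driven/driver: gear mesh 67/38 = 1.7632, gear mesh 18/60 = 0.3, belt 173/95 = 1.8211, gear mesh 34/83 = 0.40964.
Overall: 1.7632 × 0.3 × 1.8211 × 0.40964 = 0.39458.

0.395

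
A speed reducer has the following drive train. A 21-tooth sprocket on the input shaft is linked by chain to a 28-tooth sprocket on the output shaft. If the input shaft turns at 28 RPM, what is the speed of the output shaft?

21 RPM

the input shaft → the output shaft (chain, 28/21): 28 ÷ 1.3333 = 21 RPM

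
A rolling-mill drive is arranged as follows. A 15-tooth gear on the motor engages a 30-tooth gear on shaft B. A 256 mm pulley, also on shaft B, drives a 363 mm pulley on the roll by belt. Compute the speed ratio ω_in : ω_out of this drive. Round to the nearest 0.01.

2.84

Each stage contributes driven/driver: gear mesh 30/15 = 2, belt 363/256 = 1.418.
Overall: 2 × 1.418 = 2.8359.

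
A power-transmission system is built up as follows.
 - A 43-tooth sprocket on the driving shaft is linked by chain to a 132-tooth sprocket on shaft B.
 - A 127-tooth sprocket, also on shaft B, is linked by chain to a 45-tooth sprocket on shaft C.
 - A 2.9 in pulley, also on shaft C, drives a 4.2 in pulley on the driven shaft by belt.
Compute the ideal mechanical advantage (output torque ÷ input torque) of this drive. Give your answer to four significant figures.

Each stage contributes driven/driver: chain 132/43 = 3.0698, chain 45/127 = 0.35433, belt 4.2/2.9 = 1.4483.
Overall: 3.0698 × 0.35433 × 1.4483 = 1.5753.

1.575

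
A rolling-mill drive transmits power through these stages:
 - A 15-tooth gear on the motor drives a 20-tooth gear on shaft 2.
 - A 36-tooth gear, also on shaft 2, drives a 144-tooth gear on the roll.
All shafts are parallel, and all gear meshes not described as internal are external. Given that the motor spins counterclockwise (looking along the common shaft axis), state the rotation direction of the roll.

counterclockwise

the motor → shaft 2: external mesh, 1 reversal → CW.
shaft 2 → the roll: external mesh, 1 reversal → CCW.
2 reversals in total — an even number — so the roll turns the same way as the motor.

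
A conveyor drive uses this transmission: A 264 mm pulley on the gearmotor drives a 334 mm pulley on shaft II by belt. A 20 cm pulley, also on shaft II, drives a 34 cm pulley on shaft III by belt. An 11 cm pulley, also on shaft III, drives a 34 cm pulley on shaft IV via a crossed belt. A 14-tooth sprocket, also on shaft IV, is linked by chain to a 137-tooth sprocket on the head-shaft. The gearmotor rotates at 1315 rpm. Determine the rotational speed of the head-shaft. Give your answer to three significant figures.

belt 334/264 = 1.2652 → 1315/1.2652 = 1039.4 rpm
belt 34/20 = 1.7 → 1039.4/1.7 = 611.41 rpm
belt 34/11 = 3.0909 → 611.41/3.0909 = 197.81 rpm
chain 137/14 = 9.7857 → 197.81/9.7857 = 20.214 rpm

20.2 rpm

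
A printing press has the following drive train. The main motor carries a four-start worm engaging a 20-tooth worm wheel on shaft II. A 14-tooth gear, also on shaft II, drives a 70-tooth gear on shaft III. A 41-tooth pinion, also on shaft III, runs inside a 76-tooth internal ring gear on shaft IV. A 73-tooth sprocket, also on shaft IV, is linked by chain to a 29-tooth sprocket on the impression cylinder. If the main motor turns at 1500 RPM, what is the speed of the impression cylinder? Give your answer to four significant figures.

Worm: ratio = 20/4 = 5, so shaft II turns at 1500 / 5 = 300 RPM.
Gear mesh: ratio = 70/14 = 5, so shaft III turns at 300 / 5 = 60 RPM.
Internal gear: ratio = 76/41 = 1.8537, so shaft IV turns at 60 / 1.8537 = 32.368 RPM.
Chain: ratio = 29/73 = 0.39726, so the impression cylinder turns at 32.368 / 0.39726 = 81.479 RPM.

81.48 RPM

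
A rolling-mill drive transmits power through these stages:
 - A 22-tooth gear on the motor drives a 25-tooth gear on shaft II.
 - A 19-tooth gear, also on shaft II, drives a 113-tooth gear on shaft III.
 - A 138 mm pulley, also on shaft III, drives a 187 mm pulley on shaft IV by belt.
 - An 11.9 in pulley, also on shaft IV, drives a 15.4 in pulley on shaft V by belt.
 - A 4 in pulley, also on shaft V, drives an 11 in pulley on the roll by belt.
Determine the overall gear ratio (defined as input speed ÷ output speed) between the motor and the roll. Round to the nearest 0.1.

32.6

Each stage contributes driven/driver: gear mesh 25/22 = 1.1364, gear mesh 113/19 = 5.9474, belt 187/138 = 1.3551, belt 15.4/11.9 = 1.2941, belt 11/4 = 2.75.
Overall: 1.1364 × 5.9474 × 1.3551 × 1.2941 × 2.75 = 32.592.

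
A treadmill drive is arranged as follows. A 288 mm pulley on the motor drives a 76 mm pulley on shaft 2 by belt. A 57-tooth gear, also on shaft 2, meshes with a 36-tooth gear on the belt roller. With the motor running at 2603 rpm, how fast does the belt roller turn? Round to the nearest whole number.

15618 rpm

Belt: ratio = 76/288 = 0.26389, so shaft 2 turns at 2603 / 0.26389 = 9864 rpm.
Gear mesh: ratio = 36/57 = 0.63158, so the belt roller turns at 9864 / 0.63158 = 15618 rpm.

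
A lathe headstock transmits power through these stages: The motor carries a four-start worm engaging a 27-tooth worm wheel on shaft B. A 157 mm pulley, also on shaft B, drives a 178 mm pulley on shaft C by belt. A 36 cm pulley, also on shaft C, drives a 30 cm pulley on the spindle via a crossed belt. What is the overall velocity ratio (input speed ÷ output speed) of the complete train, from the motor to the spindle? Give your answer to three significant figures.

6.38

Each stage contributes driven/driver: worm 27/4 = 6.75, belt 178/157 = 1.1338, belt 30/36 = 0.83333.
Overall: 6.75 × 1.1338 × 0.83333 = 6.3774.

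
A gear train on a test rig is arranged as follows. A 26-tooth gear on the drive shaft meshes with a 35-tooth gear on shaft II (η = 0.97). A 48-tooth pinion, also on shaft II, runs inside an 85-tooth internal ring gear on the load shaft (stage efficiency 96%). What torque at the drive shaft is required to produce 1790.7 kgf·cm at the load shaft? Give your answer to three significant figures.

Overall ratio R = 1.3462 × 1.7708 = 2.3838; overall efficiency η = 0.97 × 0.96 = 0.9312.
Input torque = output torque / (R × η) = 1790.7 / (2.3838 × 0.9312) = 806.69 kgf·cm.

807 kgf·cm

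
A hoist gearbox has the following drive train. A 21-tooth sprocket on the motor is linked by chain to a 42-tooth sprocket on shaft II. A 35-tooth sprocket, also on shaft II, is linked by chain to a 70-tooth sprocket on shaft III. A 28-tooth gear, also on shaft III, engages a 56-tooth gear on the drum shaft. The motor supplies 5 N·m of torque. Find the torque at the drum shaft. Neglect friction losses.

40 N·m

chain 42/21 = 2 → τ = 5·2 = 10 N·m
chain 70/35 = 2 → τ = 10·2 = 20 N·m
gear mesh 56/28 = 2 → τ = 20·2 = 40 N·m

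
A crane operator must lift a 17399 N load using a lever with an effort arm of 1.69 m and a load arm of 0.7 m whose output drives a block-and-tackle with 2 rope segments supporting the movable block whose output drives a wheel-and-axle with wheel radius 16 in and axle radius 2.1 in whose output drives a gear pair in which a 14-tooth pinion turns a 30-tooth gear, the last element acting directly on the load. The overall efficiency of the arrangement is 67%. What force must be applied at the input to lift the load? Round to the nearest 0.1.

Lever MA = effort arm / load arm = 1.69/0.7 = 2.4143.
Block-and-tackle MA = number of supporting rope parts = 2.
Wheel-and-axle MA = R/r = 16/2.1 = 7.619.
Gear pair MA = 30/14 = 2.1429.
Combined ideal MA = 2.4143 × 2 × 7.619 × 2.1429 = 78.834.
Actual MA = 78.834 × 0.67 = 52.819.
Effort = load / actual MA = 17399 / 52.819 = 329.41 N.

329.4 N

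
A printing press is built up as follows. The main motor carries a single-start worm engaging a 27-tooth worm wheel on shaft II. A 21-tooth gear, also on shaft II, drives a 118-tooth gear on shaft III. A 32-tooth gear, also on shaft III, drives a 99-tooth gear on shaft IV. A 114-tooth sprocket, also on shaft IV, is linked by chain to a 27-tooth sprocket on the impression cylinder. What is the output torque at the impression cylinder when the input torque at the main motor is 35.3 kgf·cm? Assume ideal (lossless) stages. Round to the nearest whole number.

3924 kgf·cm

worm 27/1 = 27 → τ = 35.3·27 = 953.1 kgf·cm
gear mesh 118/21 = 5.619 → τ = 953.1·5.619 = 5355.5 kgf·cm
gear mesh 99/32 = 3.0938 → τ = 5355.5·3.0938 = 16569 kgf·cm
chain 27/114 = 0.23684 → τ = 16569·0.23684 = 3924.1 kgf·cm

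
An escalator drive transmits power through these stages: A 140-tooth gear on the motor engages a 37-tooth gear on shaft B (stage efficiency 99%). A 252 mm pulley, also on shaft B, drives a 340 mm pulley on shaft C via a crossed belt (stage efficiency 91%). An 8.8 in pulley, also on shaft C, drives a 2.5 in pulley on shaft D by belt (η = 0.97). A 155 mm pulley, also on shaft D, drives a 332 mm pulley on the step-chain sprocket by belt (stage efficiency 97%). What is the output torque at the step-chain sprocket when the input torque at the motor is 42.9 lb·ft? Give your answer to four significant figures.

7.890 lb·ft

After the gear mesh (37/140): 42.9 × 0.26429 × 0.99 = 11.224 lb·ft
After the belt (340/252): 11.224 × 1.3492 × 0.91 = 13.781 lb·ft
After the belt (2.5/8.8): 13.781 × 0.28409 × 0.97 = 3.7977 lb·ft
After the belt (332/155): 3.7977 × 2.1419 × 0.97 = 7.8903 lb·ft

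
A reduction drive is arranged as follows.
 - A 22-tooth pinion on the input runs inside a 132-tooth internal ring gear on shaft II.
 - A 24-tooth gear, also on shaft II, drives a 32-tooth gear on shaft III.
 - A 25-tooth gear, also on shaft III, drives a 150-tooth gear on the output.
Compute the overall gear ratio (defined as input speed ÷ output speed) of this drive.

Each stage contributes driven/driver: internal gear 132/22 = 6, gear mesh 32/24 = 1.3333, gear mesh 150/25 = 6.
Overall: 6 × 1.3333 × 6 = 48.

48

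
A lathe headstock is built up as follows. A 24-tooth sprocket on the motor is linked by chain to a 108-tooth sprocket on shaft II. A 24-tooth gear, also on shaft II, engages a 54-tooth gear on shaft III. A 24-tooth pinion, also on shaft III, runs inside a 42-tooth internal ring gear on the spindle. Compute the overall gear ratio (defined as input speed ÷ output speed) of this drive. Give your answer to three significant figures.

Each stage contributes driven/driver: chain 108/24 = 4.5, gear mesh 54/24 = 2.25, internal gear 42/24 = 1.75.
Overall: 4.5 × 2.25 × 1.75 = 17.719.

17.7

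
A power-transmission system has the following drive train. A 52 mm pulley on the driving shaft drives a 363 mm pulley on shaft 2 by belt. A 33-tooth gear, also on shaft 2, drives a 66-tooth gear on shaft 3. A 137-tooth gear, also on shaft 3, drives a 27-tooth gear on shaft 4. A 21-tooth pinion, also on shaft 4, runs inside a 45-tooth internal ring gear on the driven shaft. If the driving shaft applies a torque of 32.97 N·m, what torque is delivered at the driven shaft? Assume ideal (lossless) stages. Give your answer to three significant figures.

belt 363/52 = 6.9808 → τ = 32.97·6.9808 = 230.16 N·m
gear mesh 66/33 = 2 → τ = 230.16·2 = 460.31 N·m
gear mesh 27/137 = 0.19708 → τ = 460.31·0.19708 = 90.718 N·m
internal gear 45/21 = 2.1429 → τ = 90.718·2.1429 = 194.4 N·m

194 N·m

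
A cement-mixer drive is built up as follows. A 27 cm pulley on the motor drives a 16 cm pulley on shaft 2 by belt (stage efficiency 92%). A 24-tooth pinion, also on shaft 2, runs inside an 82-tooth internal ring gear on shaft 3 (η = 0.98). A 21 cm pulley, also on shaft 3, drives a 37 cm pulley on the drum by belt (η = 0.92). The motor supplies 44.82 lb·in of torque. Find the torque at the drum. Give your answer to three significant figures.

Belt: ratio = 16/27 = 0.59259; torque at shaft 2 = 44.82 × 0.59259 × 0.92 = 24.435 lb·in.
Internal gear: ratio = 82/24 = 3.4167; torque at shaft 3 = 24.435 × 3.4167 × 0.98 = 81.817 lb·in.
Belt: ratio = 37/21 = 1.7619; torque at the drum = 81.817 × 1.7619 × 0.92 = 132.62 lb·in.

133 lb·in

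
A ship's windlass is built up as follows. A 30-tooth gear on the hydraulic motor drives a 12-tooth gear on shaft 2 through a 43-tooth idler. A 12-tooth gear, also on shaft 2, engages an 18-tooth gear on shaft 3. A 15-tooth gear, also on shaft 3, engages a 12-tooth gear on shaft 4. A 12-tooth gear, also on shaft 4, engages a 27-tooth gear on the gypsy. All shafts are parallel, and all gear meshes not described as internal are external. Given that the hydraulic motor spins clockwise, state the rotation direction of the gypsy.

the hydraulic motor → shaft 2: driver → idler → driven is 2 external meshes, 2 reversals → CW.
shaft 2 → shaft 3: external mesh, 1 reversal → CCW.
shaft 3 → shaft 4: external mesh, 1 reversal → CW.
shaft 4 → the gypsy: external mesh, 1 reversal → CCW.
5 reversals in total — an odd number — so the gypsy turns opposite to the hydraulic motor.

counterclockwise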